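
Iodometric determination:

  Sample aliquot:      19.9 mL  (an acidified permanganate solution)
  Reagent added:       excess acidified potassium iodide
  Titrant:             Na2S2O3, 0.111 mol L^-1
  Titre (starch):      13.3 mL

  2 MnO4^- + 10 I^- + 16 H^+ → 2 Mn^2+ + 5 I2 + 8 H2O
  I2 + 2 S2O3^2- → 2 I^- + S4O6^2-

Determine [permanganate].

n(S2O3^2-) = 0.0133 × 0.111 = 1.48 × 10^-3 mol
n(I2) = n(S2O3^2-)/2 = 7.38 × 10^-4 mol
From the 2:5 ratio, n(MnO4^-) in the aliquot = 2/5 × 7.38 × 10^-4 = 2.95 × 10^-4 mol
[MnO4^-] = 2.95 × 10^-4 / 0.0199 = 0.0148 mol/L

0.0148 mol/L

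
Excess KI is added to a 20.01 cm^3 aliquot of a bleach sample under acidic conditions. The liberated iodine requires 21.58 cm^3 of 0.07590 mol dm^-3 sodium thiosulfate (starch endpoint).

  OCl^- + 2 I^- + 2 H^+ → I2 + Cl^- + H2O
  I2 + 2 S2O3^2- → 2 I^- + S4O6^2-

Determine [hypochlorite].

n(S2O3^2-) = 0.02158 × 0.07590 = 1.638 × 10^-3 mol
n(I2) = n(S2O3^2-)/2 = 8.190 × 10^-4 mol
n(OCl^-) in the aliquot = 8.190 × 10^-4 mol (1:1 ratio)
[OCl^-] = 8.190 × 10^-4 / 0.02001 = 0.04093 mol/L

0.04093 mol/L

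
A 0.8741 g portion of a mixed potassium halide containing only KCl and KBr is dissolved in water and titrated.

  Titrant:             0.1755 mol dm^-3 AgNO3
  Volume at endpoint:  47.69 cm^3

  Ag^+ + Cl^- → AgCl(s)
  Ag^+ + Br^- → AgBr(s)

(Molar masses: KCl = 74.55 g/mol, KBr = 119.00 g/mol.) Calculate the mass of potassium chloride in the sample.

0.2044 g

n(AgNO3) = 0.04769 × 0.1755 = 8.370 × 10^-3 mol
Let x = n(KCl), y = n(KBr).
Titrant: 1x + 1y = 8.370 × 10^-3;  mass: 74.55x + 119.00y = 0.8741
Solving, x = 2.742 × 10^-3 mol, y = 5.628 × 10^-3 mol
mass of KCl = 2.742 × 10^-3 × 74.55 = 0.2044 g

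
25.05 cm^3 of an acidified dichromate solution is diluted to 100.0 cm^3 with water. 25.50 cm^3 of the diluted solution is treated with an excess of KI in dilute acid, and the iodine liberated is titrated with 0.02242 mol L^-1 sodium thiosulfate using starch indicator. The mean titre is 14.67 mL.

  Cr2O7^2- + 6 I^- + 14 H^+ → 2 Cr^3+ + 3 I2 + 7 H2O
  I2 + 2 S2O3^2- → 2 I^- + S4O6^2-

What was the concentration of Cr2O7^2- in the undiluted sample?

0.008582 mol/L

n(S2O3^2-) = 0.01467 × 0.02242 = 3.289 × 10^-4 mol
n(I2) = n(S2O3^2-)/2 = 1.645 × 10^-4 mol
From the 1:3 ratio, n(Cr2O7^2-) in the aliquot = 1/3 × 1.645 × 10^-4 = 5.482 × 10^-5 mol
[Cr2O7^2-]_dilute = 5.482 × 10^-5 / 0.02550 = 0.002150 mol/L
[Cr2O7^2-]_original = 0.002150 × 100.0/25.05 = 0.008582 mol/L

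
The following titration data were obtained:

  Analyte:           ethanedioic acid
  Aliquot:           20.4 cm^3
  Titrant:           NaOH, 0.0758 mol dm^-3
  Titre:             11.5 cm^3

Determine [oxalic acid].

0.0214 mol/L

H2C2O4 + 2 NaOH → Na2C2O4 + 2 H2O
n(NaOH) = 0.0115 L × 0.0758 mol/L = 8.72 × 10^-4 mol
From the 1:2 mole ratio, n(H2C2O4) = 1/2 × 8.72 × 10^-4 = 4.36 × 10^-4 mol
[H2C2O4] = 4.36 × 10^-4 mol / 0.0204 L = 0.0214 mol/L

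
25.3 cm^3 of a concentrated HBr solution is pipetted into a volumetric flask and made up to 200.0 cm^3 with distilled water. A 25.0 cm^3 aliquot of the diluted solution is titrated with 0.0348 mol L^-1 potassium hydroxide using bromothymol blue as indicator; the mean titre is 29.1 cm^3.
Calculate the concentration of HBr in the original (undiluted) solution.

HBr + KOH → KBr + H2O
n(KOH) = 0.0291 × 0.0348 = 1.01 × 10^-3 mol
n(HBr) in the aliquot = 1.01 × 10^-3 mol (1:1 ratio)
[HBr]_dilute = 1.01 × 10^-3 / 0.0250 = 0.0405 mol/L
Dilution factor = 200.0 / 25.3 = 7.905
[HBr]_stock = 0.0405 × 7.905 = 0.320 mol/L

0.320 mol/L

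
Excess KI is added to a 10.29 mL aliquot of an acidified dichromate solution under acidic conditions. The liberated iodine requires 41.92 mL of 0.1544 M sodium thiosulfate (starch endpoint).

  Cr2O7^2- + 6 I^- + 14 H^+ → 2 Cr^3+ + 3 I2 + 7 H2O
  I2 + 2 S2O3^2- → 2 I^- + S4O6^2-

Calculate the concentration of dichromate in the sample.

n(S2O3^2-) = 0.04192 × 0.1544 = 6.472 × 10^-3 mol
n(I2) = n(S2O3^2-)/2 = 3.236 × 10^-3 mol
From the 1:3 ratio, n(Cr2O7^2-) in the aliquot = 1/3 × 3.236 × 10^-3 = 1.079 × 10^-3 mol
[Cr2O7^2-] = 1.079 × 10^-3 / 0.01029 = 0.1048 mol/L

0.1048 M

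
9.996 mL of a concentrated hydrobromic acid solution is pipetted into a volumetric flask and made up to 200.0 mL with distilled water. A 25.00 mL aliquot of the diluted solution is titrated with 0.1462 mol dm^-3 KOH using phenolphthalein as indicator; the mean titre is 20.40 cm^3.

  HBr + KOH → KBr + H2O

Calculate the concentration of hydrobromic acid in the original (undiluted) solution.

2.387 mol/L

n(KOH) = 0.02040 × 0.1462 = 2.982 × 10^-3 mol
n(HBr) in the aliquot = 2.982 × 10^-3 mol (1:1 ratio)
[HBr]_dilute = 2.982 × 10^-3 / 0.02500 = 0.1193 mol/L
Dilution factor = 200.0 / 9.996 = 20.01
[HBr]_stock = 0.1193 × 20.01 = 2.387 mol/L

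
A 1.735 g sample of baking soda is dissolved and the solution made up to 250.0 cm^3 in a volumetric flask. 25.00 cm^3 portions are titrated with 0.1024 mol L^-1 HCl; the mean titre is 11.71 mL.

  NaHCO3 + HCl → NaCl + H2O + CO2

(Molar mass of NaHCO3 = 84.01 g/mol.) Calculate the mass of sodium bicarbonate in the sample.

1.007 g

n(HCl) per titration = 0.01171 × 0.1024 = 1.199 × 10^-3 mol
n(NaHCO3) in each aliquot = 1.199 × 10^-3 mol (1:1 ratio)
n(NaHCO3) in the whole flask = 1.199 × 10^-3 × 250.0/25.00 = 0.01199 mol
mass of NaHCO3 = 0.01199 × 84.01 = 1.007 g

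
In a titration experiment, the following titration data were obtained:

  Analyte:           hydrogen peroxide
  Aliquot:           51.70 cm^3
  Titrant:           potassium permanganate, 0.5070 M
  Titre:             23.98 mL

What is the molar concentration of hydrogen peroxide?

0.5879 M

2 MnO4^- + 5 H2O2 + 6 H^+ → 2 Mn^2+ + 5 O2 + 8 H2O
n(KMnO4) = 0.02398 L × 0.5070 mol/L = 0.01216 mol
From the 5:2 mole ratio, n(H2O2) = 5/2 × 0.01216 = 0.03039 mol
[H2O2] = 0.03039 mol / 0.05170 L = 0.5879 mol/L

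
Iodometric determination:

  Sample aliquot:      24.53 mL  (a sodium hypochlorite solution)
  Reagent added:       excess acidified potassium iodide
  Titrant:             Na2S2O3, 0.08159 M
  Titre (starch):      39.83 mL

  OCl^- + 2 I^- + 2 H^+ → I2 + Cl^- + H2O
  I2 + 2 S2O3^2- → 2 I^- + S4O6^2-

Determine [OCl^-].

0.06624 M

n(S2O3^2-) = 0.03983 × 0.08159 = 3.250 × 10^-3 mol
n(I2) = n(S2O3^2-)/2 = 1.625 × 10^-3 mol
n(OCl^-) in the aliquot = 1.625 × 10^-3 mol (1:1 ratio)
[OCl^-] = 1.625 × 10^-3 / 0.02453 = 0.06624 mol/L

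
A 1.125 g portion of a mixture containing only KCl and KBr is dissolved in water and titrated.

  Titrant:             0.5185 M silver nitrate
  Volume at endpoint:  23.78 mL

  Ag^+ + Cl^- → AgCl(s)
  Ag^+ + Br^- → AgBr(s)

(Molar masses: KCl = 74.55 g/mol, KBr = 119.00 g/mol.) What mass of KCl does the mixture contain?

n(AgNO3) = 0.02378 × 0.5185 = 0.01233 mol
Let x = n(KCl), y = n(KBr).
Titrant: 1x + 1y = 0.01233;  mass: 74.55x + 119.00y = 1.125
Solving, x = 7.700 × 10^-3 mol, y = 4.630 × 10^-3 mol
mass of KCl = 7.700 × 10^-3 × 74.55 = 0.5740 g

0.5740 g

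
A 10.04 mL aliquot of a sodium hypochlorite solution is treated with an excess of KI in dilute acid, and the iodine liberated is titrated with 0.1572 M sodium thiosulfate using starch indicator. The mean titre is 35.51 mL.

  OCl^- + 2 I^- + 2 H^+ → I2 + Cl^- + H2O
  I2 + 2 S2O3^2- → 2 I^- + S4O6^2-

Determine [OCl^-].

n(S2O3^2-) = 0.03551 × 0.1572 = 5.582 × 10^-3 mol
n(I2) = n(S2O3^2-)/2 = 2.791 × 10^-3 mol
n(OCl^-) in the aliquot = 2.791 × 10^-3 mol (1:1 ratio)
[OCl^-] = 2.791 × 10^-3 / 0.01004 = 0.2780 mol/L

0.2780 M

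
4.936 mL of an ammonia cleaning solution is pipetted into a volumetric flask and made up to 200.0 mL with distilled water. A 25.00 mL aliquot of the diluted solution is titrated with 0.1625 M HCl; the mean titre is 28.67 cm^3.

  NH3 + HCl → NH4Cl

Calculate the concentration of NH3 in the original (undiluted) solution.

7.551 M

n(HCl) = 0.02867 × 0.1625 = 4.659 × 10^-3 mol
n(NH3) in the aliquot = 4.659 × 10^-3 mol (1:1 ratio)
[NH3]_dilute = 4.659 × 10^-3 / 0.02500 = 0.1864 mol/L
Dilution factor = 200.0 / 4.936 = 40.52
[NH3]_stock = 0.1864 × 40.52 = 7.551 mol/L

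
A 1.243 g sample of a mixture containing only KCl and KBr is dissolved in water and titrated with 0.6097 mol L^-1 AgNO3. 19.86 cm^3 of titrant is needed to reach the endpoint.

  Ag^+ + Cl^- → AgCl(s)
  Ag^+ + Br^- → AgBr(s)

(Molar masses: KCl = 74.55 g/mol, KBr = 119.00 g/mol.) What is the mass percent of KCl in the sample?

26.71 %

n(AgNO3) = 0.01986 × 0.6097 = 0.01211 mol
Let x = n(KCl), y = n(KBr).
Titrant: 1x + 1y = 0.01211;  mass: 74.55x + 119.00y = 1.243
Solving, x = 4.453 × 10^-3 mol, y = 7.656 × 10^-3 mol
mass of KCl = 4.453 × 10^-3 × 74.55 = 0.3320 g
% KCl = 0.3320 / 1.243 × 100 = 26.71 %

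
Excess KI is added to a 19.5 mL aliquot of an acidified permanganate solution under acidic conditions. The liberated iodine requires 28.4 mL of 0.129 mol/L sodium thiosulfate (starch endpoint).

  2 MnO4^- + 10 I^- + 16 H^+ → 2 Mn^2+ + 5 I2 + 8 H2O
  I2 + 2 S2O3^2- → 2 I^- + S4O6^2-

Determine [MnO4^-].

0.0376 mol/L

n(S2O3^2-) = 0.0284 × 0.129 = 3.66 × 10^-3 mol
n(I2) = n(S2O3^2-)/2 = 1.83 × 10^-3 mol
From the 2:5 ratio, n(MnO4^-) in the aliquot = 2/5 × 1.83 × 10^-3 = 7.33 × 10^-4 mol
[MnO4^-] = 7.33 × 10^-4 / 0.0195 = 0.0376 mol/L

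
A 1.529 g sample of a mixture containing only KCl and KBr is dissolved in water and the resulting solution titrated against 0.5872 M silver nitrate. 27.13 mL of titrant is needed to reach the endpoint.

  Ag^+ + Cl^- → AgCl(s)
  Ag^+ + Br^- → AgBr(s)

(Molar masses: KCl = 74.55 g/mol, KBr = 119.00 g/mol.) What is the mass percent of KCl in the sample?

n(AgNO3) = 0.02713 × 0.5872 = 0.01593 mol
Let x = n(KCl), y = n(KBr).
Titrant: 1x + 1y = 0.01593;  mass: 74.55x + 119.00y = 1.529
Solving, x = 8.251 × 10^-3 mol, y = 7.680 × 10^-3 mol
mass of KCl = 8.251 × 10^-3 × 74.55 = 0.6151 g
% KCl = 0.6151 / 1.529 × 100 = 40.23 %

40.23 %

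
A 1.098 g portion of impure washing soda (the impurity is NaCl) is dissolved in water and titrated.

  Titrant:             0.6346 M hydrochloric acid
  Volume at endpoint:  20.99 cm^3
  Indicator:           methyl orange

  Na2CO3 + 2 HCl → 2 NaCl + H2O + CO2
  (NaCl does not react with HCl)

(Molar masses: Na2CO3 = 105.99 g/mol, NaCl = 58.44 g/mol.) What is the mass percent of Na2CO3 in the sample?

64.29 %

n(HCl) = 0.02099 × 0.6346 = 0.01332 mol
Let x = n(Na2CO3), y = n(NaCl).
Titrant: 2x = 0.01332;  mass: 105.99x + 58.44y = 1.098
Solving, x = 6.660 × 10^-3 mol, y = 6.709 × 10^-3 mol
mass of Na2CO3 = 6.660 × 10^-3 × 105.99 = 0.7059 g
% Na2CO3 = 0.7059 / 1.098 × 100 = 64.29 %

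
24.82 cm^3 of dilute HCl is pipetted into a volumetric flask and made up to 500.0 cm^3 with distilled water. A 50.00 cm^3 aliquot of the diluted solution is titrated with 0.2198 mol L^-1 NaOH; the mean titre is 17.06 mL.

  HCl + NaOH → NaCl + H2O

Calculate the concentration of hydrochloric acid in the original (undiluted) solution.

n(NaOH) = 0.01706 × 0.2198 = 3.750 × 10^-3 mol
n(HCl) in the aliquot = 3.750 × 10^-3 mol (1:1 ratio)
[HCl]_dilute = 3.750 × 10^-3 / 0.05000 = 0.07500 mol/L
Dilution factor = 500.0 / 24.82 = 20.15
[HCl]_stock = 0.07500 × 20.15 = 1.511 mol/L

1.511 mol/L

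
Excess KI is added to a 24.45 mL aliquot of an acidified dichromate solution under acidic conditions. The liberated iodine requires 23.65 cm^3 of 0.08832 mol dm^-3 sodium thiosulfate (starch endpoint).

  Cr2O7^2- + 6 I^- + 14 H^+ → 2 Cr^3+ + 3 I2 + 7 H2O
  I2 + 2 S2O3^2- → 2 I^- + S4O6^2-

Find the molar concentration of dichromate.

n(S2O3^2-) = 0.02365 × 0.08832 = 2.089 × 10^-3 mol
n(I2) = n(S2O3^2-)/2 = 1.044 × 10^-3 mol
From the 1:3 ratio, n(Cr2O7^2-) in the aliquot = 1/3 × 1.044 × 10^-3 = 3.481 × 10^-4 mol
[Cr2O7^2-] = 3.481 × 10^-4 / 0.02445 = 0.01424 mol/L

0.01424 mol/L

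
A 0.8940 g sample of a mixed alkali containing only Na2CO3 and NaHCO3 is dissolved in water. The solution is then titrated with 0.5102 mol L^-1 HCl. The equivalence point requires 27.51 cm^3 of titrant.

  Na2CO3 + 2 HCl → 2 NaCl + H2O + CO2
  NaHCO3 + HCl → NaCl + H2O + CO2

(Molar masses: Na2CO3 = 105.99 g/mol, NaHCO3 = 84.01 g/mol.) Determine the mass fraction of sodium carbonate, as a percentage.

n(HCl) = 0.02751 × 0.5102 = 0.01404 mol
Let x = n(Na2CO3), y = n(NaHCO3).
Titrant: 2x + 1y = 0.01404;  mass: 105.99x + 84.01y = 0.8940
Solving, x = 4.597 × 10^-3 mol, y = 4.842 × 10^-3 mol
mass of Na2CO3 = 4.597 × 10^-3 × 105.99 = 0.4872 g
% Na2CO3 = 0.4872 / 0.8940 × 100 = 54.50 %

54.50 %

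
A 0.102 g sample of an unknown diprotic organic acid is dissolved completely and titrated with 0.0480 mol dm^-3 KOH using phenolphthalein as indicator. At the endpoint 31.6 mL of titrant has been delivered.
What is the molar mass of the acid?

134 g/mol

n(KOH) = 0.0316 L × 0.0480 mol/L = 1.52 × 10^-3 mol
From the 1:2 ratio, n(H2A) = 1/2 × 1.52 × 10^-3 = 7.58 × 10^-4 mol
M = m / n = 0.102 g / 7.58 × 10^-4 mol = 134 g/mol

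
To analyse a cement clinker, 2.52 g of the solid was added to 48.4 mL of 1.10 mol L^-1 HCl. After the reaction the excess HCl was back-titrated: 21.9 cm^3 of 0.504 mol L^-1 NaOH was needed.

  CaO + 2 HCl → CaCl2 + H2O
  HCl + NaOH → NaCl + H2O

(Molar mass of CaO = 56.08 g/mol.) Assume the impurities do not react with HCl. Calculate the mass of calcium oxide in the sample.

1.18 g

n(HCl) added = 0.0484 × 1.10 = 0.0532 mol
n(NaOH) used in back-titration = 0.0219 × 0.504 = 0.0110 mol
n(HCl) left over = 0.0110 mol (1:1 ratio)
n(HCl) consumed by analyte = 0.0532 − 0.0110 = 0.0422 mol
From the 1:2 ratio, n(CaO) = 1/2 × 0.0422 = 0.0211 mol
mass of CaO = 0.0211 × 56.08 = 1.18 g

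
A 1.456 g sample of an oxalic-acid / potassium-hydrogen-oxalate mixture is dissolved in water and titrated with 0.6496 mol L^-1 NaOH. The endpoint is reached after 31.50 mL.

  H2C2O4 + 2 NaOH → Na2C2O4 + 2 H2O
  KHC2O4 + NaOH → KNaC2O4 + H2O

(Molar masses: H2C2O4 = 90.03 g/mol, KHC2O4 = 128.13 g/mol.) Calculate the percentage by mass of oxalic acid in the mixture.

43.37 %

n(NaOH) = 0.03150 × 0.6496 = 0.02046 mol
Let x = n(H2C2O4), y = n(KHC2O4).
Titrant: 2x + 1y = 0.02046;  mass: 90.03x + 128.13y = 1.456
Solving, x = 7.013 × 10^-3 mol, y = 6.435 × 10^-3 mol
mass of H2C2O4 = 7.013 × 10^-3 × 90.03 = 0.6314 g
% H2C2O4 = 0.6314 / 1.456 × 100 = 43.37 %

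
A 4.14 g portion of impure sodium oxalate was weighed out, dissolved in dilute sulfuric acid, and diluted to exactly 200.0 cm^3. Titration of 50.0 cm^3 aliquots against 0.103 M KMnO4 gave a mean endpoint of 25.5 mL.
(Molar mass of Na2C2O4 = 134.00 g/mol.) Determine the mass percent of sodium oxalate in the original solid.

2 MnO4^- + 5 C2O4^2- + 16 H^+ → 2 Mn^2+ + 10 CO2 + 8 H2O
n(KMnO4) per titration = 0.0255 × 0.103 = 2.63 × 10^-3 mol
From the 5:2 ratio, n(Na2C2O4) in each aliquot = 5/2 × 2.63 × 10^-3 = 6.57 × 10^-3 mol
n(Na2C2O4) in the whole flask = 6.57 × 10^-3 × 200.0/50.0 = 0.0263 mol
mass of Na2C2O4 = 0.0263 × 134.00 = 3.52 g
% Na2C2O4 = 3.52 / 4.14 × 100 = 85.0 %

85.0 %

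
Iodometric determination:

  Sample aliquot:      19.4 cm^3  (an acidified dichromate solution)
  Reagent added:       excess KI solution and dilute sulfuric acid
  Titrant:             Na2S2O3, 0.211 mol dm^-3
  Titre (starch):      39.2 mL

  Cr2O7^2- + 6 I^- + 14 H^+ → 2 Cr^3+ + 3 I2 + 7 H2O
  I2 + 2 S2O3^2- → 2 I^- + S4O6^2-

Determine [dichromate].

n(S2O3^2-) = 0.0392 × 0.211 = 8.27 × 10^-3 mol
n(I2) = n(S2O3^2-)/2 = 4.14 × 10^-3 mol
From the 1:3 ratio, n(Cr2O7^2-) in the aliquot = 1/3 × 4.14 × 10^-3 = 1.38 × 10^-3 mol
[Cr2O7^2-] = 1.38 × 10^-3 / 0.0194 = 0.0711 mol/L

0.0711 mol/L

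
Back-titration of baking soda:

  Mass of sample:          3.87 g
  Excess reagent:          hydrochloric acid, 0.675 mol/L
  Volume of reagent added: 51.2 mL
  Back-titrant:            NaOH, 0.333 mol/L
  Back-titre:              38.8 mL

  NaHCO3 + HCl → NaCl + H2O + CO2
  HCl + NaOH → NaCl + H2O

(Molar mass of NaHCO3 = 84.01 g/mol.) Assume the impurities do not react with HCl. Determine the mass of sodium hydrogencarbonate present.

1.82 g

n(HCl) added = 0.0512 × 0.675 = 0.0346 mol
n(NaOH) used in back-titration = 0.0388 × 0.333 = 0.0129 mol
n(HCl) left over = 0.0129 mol (1:1 ratio)
n(HCl) consumed by analyte = 0.0346 − 0.0129 = 0.0216 mol
n(NaHCO3) = 0.0216 mol (1:1 ratio)
mass of NaHCO3 = 0.0216 × 84.01 = 1.82 g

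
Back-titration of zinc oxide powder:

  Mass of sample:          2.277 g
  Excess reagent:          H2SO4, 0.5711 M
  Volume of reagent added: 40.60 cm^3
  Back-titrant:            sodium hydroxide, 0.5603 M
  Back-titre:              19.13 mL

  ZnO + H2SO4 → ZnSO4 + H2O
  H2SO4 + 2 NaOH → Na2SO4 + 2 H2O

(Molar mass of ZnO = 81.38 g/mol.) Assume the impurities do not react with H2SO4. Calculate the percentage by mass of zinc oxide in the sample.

63.72 %

n(H2SO4) added = 0.04060 × 0.5711 = 0.02319 mol
n(NaOH) used in back-titration = 0.01913 × 0.5603 = 0.01072 mol
From the 1:2 ratio, n(H2SO4) left over = 1/2 × 0.01072 = 5.359 × 10^-3 mol
n(H2SO4) consumed by analyte = 0.02319 − 5.359 × 10^-3 = 0.01783 mol
n(ZnO) = 0.01783 mol (1:1 ratio)
mass of ZnO = 0.01783 × 81.38 = 1.451 g
% ZnO = 1.451 / 2.277 × 100 = 63.72 %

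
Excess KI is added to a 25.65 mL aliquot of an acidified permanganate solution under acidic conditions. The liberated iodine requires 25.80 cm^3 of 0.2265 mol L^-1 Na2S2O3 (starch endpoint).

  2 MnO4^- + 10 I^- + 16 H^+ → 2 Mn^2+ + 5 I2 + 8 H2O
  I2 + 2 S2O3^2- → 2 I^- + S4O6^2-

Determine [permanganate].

0.04556 mol/L

n(S2O3^2-) = 0.02580 × 0.2265 = 5.844 × 10^-3 mol
n(I2) = n(S2O3^2-)/2 = 2.922 × 10^-3 mol
From the 2:5 ratio, n(MnO4^-) in the aliquot = 2/5 × 2.922 × 10^-3 = 1.169 × 10^-3 mol
[MnO4^-] = 1.169 × 10^-3 / 0.02565 = 0.04556 mol/L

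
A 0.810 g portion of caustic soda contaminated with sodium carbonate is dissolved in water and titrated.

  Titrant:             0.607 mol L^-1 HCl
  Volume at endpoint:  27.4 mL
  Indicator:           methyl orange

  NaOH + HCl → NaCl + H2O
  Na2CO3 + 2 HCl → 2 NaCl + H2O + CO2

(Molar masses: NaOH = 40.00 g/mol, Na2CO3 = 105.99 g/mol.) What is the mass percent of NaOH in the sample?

n(HCl) = 0.0274 × 0.607 = 0.0166 mol
Let x = n(NaOH), y = n(Na2CO3).
Titrant: 1x + 2y = 0.0166;  mass: 40.00x + 105.99y = 0.810
Solving, x = 5.49 × 10^-3 mol, y = 5.57 × 10^-3 mol
mass of NaOH = 5.49 × 10^-3 × 40.00 = 0.220 g
% NaOH = 0.220 / 0.810 × 100 = 27.1 %

27.1 %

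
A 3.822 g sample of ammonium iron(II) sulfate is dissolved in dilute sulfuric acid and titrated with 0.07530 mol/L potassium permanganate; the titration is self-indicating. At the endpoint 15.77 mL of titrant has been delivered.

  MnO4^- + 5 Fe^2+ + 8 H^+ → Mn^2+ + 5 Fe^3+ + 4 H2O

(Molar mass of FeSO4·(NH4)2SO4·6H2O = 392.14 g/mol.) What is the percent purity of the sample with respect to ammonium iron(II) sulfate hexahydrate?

60.92 %

n(KMnO4) = 0.01577 L × 0.07530 mol/L = 1.187 × 10^-3 mol
From the 5:1 ratio, n(FeSO4·(NH4)2SO4·6H2O) = 5/1 × 1.187 × 10^-3 = 5.937 × 10^-3 mol
mass of FeSO4·(NH4)2SO4·6H2O = 5.937 × 10^-3 × 392.14 g/mol = 2.328 g
% FeSO4·(NH4)2SO4·6H2O = 2.328 / 3.822 × 100 = 60.92 %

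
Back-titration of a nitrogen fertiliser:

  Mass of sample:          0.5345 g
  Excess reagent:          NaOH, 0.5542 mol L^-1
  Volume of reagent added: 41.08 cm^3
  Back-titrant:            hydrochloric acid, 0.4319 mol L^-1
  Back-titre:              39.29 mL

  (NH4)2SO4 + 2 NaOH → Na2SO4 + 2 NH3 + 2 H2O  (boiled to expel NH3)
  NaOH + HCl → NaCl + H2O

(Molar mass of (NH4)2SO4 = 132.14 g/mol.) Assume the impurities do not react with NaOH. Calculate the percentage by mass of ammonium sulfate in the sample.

n(NaOH) added = 0.04108 × 0.5542 = 0.02277 mol
n(HCl) used in back-titration = 0.03929 × 0.4319 = 0.01697 mol
n(NaOH) left over = 0.01697 mol (1:1 ratio)
n(NaOH) consumed by analyte = 0.02277 − 0.01697 = 5.797 × 10^-3 mol
From the 1:2 ratio, n((NH4)2SO4) = 1/2 × 5.797 × 10^-3 = 2.899 × 10^-3 mol
mass of (NH4)2SO4 = 2.899 × 10^-3 × 132.14 = 0.3830 g
% (NH4)2SO4 = 0.3830 / 0.5345 × 100 = 71.66 %

71.66 %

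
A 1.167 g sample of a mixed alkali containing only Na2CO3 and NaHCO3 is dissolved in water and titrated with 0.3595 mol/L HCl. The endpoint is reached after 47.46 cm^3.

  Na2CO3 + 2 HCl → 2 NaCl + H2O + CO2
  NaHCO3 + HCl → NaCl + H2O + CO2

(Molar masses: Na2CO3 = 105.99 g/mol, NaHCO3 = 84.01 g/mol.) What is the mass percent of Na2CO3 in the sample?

n(HCl) = 0.04746 × 0.3595 = 0.01706 mol
Let x = n(Na2CO3), y = n(NaHCO3).
Titrant: 2x + 1y = 0.01706;  mass: 105.99x + 84.01y = 1.167
Solving, x = 4.294 × 10^-3 mol, y = 8.474 × 10^-3 mol
mass of Na2CO3 = 4.294 × 10^-3 × 105.99 = 0.4551 g
% Na2CO3 = 0.4551 / 1.167 × 100 = 39.00 %

39.00 %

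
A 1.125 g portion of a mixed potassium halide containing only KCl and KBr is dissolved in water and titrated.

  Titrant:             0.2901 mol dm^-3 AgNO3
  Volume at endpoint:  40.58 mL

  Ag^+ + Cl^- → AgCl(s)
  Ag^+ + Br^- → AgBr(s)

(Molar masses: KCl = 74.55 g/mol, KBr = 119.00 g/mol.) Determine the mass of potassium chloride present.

n(AgNO3) = 0.04058 × 0.2901 = 0.01177 mol
Let x = n(KCl), y = n(KBr).
Titrant: 1x + 1y = 0.01177;  mass: 74.55x + 119.00y = 1.125
Solving, x = 6.207 × 10^-3 mol, y = 5.565 × 10^-3 mol
mass of KCl = 6.207 × 10^-3 × 74.55 = 0.4627 g

0.4627 g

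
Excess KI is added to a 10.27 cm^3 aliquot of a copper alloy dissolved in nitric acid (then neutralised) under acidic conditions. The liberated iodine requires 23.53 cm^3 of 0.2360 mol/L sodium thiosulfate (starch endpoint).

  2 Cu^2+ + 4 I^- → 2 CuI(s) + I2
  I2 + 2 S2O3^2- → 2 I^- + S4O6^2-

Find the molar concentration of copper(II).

n(S2O3^2-) = 0.02353 × 0.2360 = 5.553 × 10^-3 mol
n(I2) = n(S2O3^2-)/2 = 2.777 × 10^-3 mol
From the 2:1 ratio, n(Cu2+) in the aliquot = 2/1 × 2.777 × 10^-3 = 5.553 × 10^-3 mol
[Cu2+] = 5.553 × 10^-3 / 0.01027 = 0.5407 mol/L

0.5407 mol/L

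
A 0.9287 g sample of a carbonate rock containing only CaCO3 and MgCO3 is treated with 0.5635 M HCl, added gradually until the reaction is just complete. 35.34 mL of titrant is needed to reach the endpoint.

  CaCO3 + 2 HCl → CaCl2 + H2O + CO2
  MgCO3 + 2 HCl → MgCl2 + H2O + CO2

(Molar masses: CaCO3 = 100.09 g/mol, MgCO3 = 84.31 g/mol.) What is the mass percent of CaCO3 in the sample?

n(HCl) = 0.03534 × 0.5635 = 0.01991 mol
Let x = n(CaCO3), y = n(MgCO3).
Titrant: 2x + 2y = 0.01991;  mass: 100.09x + 84.31y = 0.9287
Solving, x = 5.654 × 10^-3 mol, y = 4.303 × 10^-3 mol
mass of CaCO3 = 5.654 × 10^-3 × 100.09 = 0.5659 g
% CaCO3 = 0.5659 / 0.9287 × 100 = 60.94 %

60.94 %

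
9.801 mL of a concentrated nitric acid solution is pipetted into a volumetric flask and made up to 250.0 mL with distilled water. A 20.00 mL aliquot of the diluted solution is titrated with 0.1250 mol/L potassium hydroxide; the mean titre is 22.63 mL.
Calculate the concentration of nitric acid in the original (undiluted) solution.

3.608 mol/L

HNO3 + KOH → KNO3 + H2O
n(KOH) = 0.02263 × 0.1250 = 2.829 × 10^-3 mol
n(HNO3) in the aliquot = 2.829 × 10^-3 mol (1:1 ratio)
[HNO3]_dilute = 2.829 × 10^-3 / 0.02000 = 0.1414 mol/L
Dilution factor = 250.0 / 9.801 = 25.51
[HNO3]_stock = 0.1414 × 25.51 = 3.608 mol/L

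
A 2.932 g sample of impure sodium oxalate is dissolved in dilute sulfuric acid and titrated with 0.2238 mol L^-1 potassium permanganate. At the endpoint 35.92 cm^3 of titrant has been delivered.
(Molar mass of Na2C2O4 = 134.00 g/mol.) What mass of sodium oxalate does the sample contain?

2.693 g

2 MnO4^- + 5 C2O4^2- + 16 H^+ → 2 Mn^2+ + 10 CO2 + 8 H2O
n(KMnO4) = 0.03592 L × 0.2238 mol/L = 8.039 × 10^-3 mol
From the 5:2 ratio, n(Na2C2O4) = 5/2 × 8.039 × 10^-3 = 0.02010 mol
mass of Na2C2O4 = 0.02010 × 134.00 g/mol = 2.693 g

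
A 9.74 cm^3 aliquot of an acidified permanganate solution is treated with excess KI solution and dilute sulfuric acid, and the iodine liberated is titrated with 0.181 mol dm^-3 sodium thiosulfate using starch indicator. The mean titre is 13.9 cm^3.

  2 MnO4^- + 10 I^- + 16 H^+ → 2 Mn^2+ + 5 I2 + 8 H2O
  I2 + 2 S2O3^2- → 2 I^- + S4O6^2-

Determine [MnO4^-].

n(S2O3^2-) = 0.0139 × 0.181 = 2.52 × 10^-3 mol
n(I2) = n(S2O3^2-)/2 = 1.26 × 10^-3 mol
From the 2:5 ratio, n(MnO4^-) in the aliquot = 2/5 × 1.26 × 10^-3 = 5.03 × 10^-4 mol
[MnO4^-] = 5.03 × 10^-4 / 0.00974 = 0.0517 mol/L

0.0517 mol/L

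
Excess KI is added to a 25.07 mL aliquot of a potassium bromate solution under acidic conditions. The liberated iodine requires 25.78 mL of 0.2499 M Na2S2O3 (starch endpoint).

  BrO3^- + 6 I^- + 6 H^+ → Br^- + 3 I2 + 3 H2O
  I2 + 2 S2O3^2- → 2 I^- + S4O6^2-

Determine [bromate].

n(S2O3^2-) = 0.02578 × 0.2499 = 6.442 × 10^-3 mol
n(I2) = n(S2O3^2-)/2 = 3.221 × 10^-3 mol
From the 1:3 ratio, n(BrO3^-) in the aliquot = 1/3 × 3.221 × 10^-3 = 1.074 × 10^-3 mol
[BrO3^-] = 1.074 × 10^-3 / 0.02507 = 0.04283 mol/L

0.04283 M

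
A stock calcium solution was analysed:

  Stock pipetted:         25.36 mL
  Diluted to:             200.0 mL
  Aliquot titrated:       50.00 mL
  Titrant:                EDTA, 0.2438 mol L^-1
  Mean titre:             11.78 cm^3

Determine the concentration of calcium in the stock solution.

Ca^2+ + EDTA^4- → [Ca(EDTA)]^2-
n(EDTA) = 0.01178 × 0.2438 = 2.872 × 10^-3 mol
n(Ca2+) in the aliquot = 2.872 × 10^-3 mol (1:1 ratio)
[Ca2+]_dilute = 2.872 × 10^-3 / 0.05000 = 0.05744 mol/L
Dilution factor = 200.0 / 25.36 = 7.886
[Ca2+]_stock = 0.05744 × 7.886 = 0.4530 mol/L

0.4530 mol/L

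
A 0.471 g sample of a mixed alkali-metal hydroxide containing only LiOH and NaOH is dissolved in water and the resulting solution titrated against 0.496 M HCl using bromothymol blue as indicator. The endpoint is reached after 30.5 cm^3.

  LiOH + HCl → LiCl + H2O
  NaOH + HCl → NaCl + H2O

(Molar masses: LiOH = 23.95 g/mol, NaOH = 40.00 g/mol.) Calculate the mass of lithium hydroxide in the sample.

n(HCl) = 0.0305 × 0.496 = 0.0151 mol
Let x = n(LiOH), y = n(NaOH).
Titrant: 1x + 1y = 0.0151;  mass: 23.95x + 40.00y = 0.471
Solving, x = 8.36 × 10^-3 mol, y = 6.77 × 10^-3 mol
mass of LiOH = 8.36 × 10^-3 × 23.95 = 0.200 g

0.200 g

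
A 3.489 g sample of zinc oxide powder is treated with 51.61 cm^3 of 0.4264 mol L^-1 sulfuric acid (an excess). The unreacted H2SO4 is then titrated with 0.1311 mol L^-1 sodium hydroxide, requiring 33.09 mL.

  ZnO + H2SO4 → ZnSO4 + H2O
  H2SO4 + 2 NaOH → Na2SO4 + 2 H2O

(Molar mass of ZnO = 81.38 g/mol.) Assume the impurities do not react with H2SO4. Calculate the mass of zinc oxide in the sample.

n(H2SO4) added = 0.05161 × 0.4264 = 0.02201 mol
n(NaOH) used in back-titration = 0.03309 × 0.1311 = 4.338 × 10^-3 mol
From the 1:2 ratio, n(H2SO4) left over = 1/2 × 4.338 × 10^-3 = 2.169 × 10^-3 mol
n(H2SO4) consumed by analyte = 0.02201 − 2.169 × 10^-3 = 0.01984 mol
n(ZnO) = 0.01984 mol (1:1 ratio)
mass of ZnO = 0.01984 × 81.38 = 1.614 g

1.614 g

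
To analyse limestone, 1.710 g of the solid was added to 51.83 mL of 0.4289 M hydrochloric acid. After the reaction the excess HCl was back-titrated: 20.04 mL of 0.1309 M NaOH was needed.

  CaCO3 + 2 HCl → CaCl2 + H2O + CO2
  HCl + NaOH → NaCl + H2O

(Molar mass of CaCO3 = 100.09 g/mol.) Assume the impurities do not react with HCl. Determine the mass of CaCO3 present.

n(HCl) added = 0.05183 × 0.4289 = 0.02223 mol
n(NaOH) used in back-titration = 0.02004 × 0.1309 = 2.623 × 10^-3 mol
n(HCl) left over = 2.623 × 10^-3 mol (1:1 ratio)
n(HCl) consumed by analyte = 0.02223 − 2.623 × 10^-3 = 0.01961 mol
From the 1:2 ratio, n(CaCO3) = 1/2 × 0.01961 = 9.803 × 10^-3 mol
mass of CaCO3 = 9.803 × 10^-3 × 100.09 = 0.9812 g

0.9812 g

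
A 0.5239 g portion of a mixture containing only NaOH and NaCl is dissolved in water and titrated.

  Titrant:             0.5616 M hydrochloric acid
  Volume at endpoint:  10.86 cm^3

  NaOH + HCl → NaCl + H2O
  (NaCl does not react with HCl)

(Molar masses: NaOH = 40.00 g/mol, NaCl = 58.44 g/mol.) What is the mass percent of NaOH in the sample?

46.57 %

n(HCl) = 0.01086 × 0.5616 = 6.099 × 10^-3 mol
Let x = n(NaOH), y = n(NaCl).
Titrant: 1x = 6.099 × 10^-3;  mass: 40.00x + 58.44y = 0.5239
Solving, x = 6.099 × 10^-3 mol, y = 4.790 × 10^-3 mol
mass of NaOH = 6.099 × 10^-3 × 40.00 = 0.2440 g
% NaOH = 0.2440 / 0.5239 × 100 = 46.57 %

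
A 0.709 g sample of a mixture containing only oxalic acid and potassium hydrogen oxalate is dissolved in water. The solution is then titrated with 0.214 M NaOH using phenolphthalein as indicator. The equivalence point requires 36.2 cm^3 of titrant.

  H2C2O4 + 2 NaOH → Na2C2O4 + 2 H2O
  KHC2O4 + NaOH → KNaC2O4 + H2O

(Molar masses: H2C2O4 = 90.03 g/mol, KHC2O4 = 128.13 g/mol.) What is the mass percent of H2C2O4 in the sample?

21.7 %

n(NaOH) = 0.0362 × 0.214 = 7.75 × 10^-3 mol
Let x = n(H2C2O4), y = n(KHC2O4).
Titrant: 2x + 1y = 7.75 × 10^-3;  mass: 90.03x + 128.13y = 0.709
Solving, x = 1.71 × 10^-3 mol, y = 4.33 × 10^-3 mol
mass of H2C2O4 = 1.71 × 10^-3 × 90.03 = 0.154 g
% H2C2O4 = 0.154 / 0.709 × 100 = 21.7 %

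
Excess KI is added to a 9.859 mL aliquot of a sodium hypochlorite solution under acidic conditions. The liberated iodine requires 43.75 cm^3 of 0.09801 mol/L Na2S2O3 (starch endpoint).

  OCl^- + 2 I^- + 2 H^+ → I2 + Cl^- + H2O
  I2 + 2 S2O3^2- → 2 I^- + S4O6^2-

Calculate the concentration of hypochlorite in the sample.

0.2175 mol/L

n(S2O3^2-) = 0.04375 × 0.09801 = 4.288 × 10^-3 mol
n(I2) = n(S2O3^2-)/2 = 2.144 × 10^-3 mol
n(OCl^-) in the aliquot = 2.144 × 10^-3 mol (1:1 ratio)
[OCl^-] = 2.144 × 10^-3 / 0.009859 = 0.2175 mol/L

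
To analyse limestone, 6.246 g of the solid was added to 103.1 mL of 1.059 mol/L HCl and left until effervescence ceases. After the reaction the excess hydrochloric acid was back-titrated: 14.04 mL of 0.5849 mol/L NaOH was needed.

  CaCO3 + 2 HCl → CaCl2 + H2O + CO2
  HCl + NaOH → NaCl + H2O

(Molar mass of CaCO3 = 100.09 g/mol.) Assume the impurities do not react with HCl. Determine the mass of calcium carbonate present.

n(HCl) added = 0.1031 × 1.059 = 0.1092 mol
n(NaOH) used in back-titration = 0.01404 × 0.5849 = 8.212 × 10^-3 mol
n(HCl) left over = 8.212 × 10^-3 mol (1:1 ratio)
n(HCl) consumed by analyte = 0.1092 − 8.212 × 10^-3 = 0.1010 mol
From the 1:2 ratio, n(CaCO3) = 1/2 × 0.1010 = 0.05049 mol
mass of CaCO3 = 0.05049 × 100.09 = 5.053 g

5.053 g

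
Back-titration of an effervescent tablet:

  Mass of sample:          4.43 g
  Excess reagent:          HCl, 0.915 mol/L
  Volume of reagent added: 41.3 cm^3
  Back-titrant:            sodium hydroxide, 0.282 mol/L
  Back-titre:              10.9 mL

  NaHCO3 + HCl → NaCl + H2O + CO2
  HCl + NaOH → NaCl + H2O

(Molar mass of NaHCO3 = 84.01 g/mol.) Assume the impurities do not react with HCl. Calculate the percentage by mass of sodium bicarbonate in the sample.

65.8 %

n(HCl) added = 0.0413 × 0.915 = 0.0378 mol
n(NaOH) used in back-titration = 0.0109 × 0.282 = 3.07 × 10^-3 mol
n(HCl) left over = 3.07 × 10^-3 mol (1:1 ratio)
n(HCl) consumed by analyte = 0.0378 − 3.07 × 10^-3 = 0.0347 mol
n(NaHCO3) = 0.0347 mol (1:1 ratio)
mass of NaHCO3 = 0.0347 × 84.01 = 2.92 g
% NaHCO3 = 2.92 / 4.43 × 100 = 65.8 %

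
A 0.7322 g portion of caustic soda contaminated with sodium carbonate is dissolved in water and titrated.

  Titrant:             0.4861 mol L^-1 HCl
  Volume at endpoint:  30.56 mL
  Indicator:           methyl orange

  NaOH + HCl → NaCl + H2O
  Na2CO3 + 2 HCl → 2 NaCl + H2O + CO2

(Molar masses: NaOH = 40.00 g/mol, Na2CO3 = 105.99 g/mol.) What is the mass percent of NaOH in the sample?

23.14 %

n(HCl) = 0.03056 × 0.4861 = 0.01486 mol
Let x = n(NaOH), y = n(Na2CO3).
Titrant: 1x + 2y = 0.01486;  mass: 40.00x + 105.99y = 0.7322
Solving, x = 4.236 × 10^-3 mol, y = 5.309 × 10^-3 mol
mass of NaOH = 4.236 × 10^-3 × 40.00 = 0.1695 g
% NaOH = 0.1695 / 0.7322 × 100 = 23.14 %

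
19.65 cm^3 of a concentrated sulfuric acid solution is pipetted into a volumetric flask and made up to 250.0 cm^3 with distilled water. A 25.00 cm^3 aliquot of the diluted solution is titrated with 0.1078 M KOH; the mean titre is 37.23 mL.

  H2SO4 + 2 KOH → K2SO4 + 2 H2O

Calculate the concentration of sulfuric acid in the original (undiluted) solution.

n(KOH) = 0.03723 × 0.1078 = 4.013 × 10^-3 mol
From the 1:2 ratio, n(H2SO4) in the aliquot = 1/2 × 4.013 × 10^-3 = 2.007 × 10^-3 mol
[H2SO4]_dilute = 2.007 × 10^-3 / 0.02500 = 0.08027 mol/L
Dilution factor = 250.0 / 19.65 = 12.72
[H2SO4]_stock = 0.08027 × 12.72 = 1.021 mol/L

1.021 M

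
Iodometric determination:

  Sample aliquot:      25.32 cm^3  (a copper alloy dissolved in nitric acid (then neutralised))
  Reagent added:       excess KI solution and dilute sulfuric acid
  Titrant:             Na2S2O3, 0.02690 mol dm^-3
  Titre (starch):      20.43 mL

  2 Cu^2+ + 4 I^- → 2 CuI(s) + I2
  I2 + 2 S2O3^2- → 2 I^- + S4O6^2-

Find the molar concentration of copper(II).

n(S2O3^2-) = 0.02043 × 0.02690 = 5.496 × 10^-4 mol
n(I2) = n(S2O3^2-)/2 = 2.748 × 10^-4 mol
From the 2:1 ratio, n(Cu2+) in the aliquot = 2/1 × 2.748 × 10^-4 = 5.496 × 10^-4 mol
[Cu2+] = 5.496 × 10^-4 / 0.02532 = 0.02170 mol/L

0.02170 mol/L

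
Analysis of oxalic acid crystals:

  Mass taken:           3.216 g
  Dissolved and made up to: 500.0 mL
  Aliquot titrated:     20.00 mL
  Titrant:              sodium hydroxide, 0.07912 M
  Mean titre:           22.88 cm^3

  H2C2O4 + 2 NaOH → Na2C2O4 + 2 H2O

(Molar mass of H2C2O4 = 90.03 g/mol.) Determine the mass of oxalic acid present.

n(NaOH) per titration = 0.02288 × 0.07912 = 1.810 × 10^-3 mol
From the 1:2 ratio, n(H2C2O4) in each aliquot = 1/2 × 1.810 × 10^-3 = 9.051 × 10^-4 mol
n(H2C2O4) in the whole flask = 9.051 × 10^-4 × 500.0/20.00 = 0.02263 mol
mass of H2C2O4 = 0.02263 × 90.03 = 2.037 g

2.037 g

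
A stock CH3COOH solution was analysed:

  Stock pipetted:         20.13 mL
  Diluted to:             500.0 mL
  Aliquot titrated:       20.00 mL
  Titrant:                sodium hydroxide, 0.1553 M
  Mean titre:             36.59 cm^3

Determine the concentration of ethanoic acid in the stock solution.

7.057 M

CH3COOH + NaOH → CH3COONa + H2O
n(NaOH) = 0.03659 × 0.1553 = 5.682 × 10^-3 mol
n(CH3COOH) in the aliquot = 5.682 × 10^-3 mol (1:1 ratio)
[CH3COOH]_dilute = 5.682 × 10^-3 / 0.02000 = 0.2841 mol/L
Dilution factor = 500.0 / 20.13 = 24.84
[CH3COOH]_stock = 0.2841 × 24.84 = 7.057 mol/L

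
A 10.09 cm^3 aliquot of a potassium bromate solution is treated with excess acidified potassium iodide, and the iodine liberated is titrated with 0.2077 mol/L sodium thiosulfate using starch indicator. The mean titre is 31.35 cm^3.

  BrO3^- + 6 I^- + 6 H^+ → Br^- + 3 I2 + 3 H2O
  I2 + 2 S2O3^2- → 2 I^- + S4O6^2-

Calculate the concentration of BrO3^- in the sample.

n(S2O3^2-) = 0.03135 × 0.2077 = 6.511 × 10^-3 mol
n(I2) = n(S2O3^2-)/2 = 3.256 × 10^-3 mol
From the 1:3 ratio, n(BrO3^-) in the aliquot = 1/3 × 3.256 × 10^-3 = 1.085 × 10^-3 mol
[BrO3^-] = 1.085 × 10^-3 / 0.01009 = 0.1076 mol/L

0.1076 mol/L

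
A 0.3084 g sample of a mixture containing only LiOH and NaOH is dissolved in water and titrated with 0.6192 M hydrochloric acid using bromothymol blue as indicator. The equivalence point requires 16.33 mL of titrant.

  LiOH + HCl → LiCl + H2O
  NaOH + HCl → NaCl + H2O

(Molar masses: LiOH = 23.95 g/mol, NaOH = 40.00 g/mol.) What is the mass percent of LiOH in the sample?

46.48 %

n(HCl) = 0.01633 × 0.6192 = 0.01011 mol
Let x = n(LiOH), y = n(NaOH).
Titrant: 1x + 1y = 0.01011;  mass: 23.95x + 40.00y = 0.3084
Solving, x = 5.985 × 10^-3 mol, y = 4.126 × 10^-3 mol
mass of LiOH = 5.985 × 10^-3 × 23.95 = 0.1433 g
% LiOH = 0.1433 / 0.3084 × 100 = 46.48 %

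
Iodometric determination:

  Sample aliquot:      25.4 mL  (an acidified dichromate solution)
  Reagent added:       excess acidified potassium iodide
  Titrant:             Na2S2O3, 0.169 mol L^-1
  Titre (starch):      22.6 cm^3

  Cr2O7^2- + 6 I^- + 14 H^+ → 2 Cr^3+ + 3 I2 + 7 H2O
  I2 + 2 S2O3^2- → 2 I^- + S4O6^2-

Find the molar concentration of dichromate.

n(S2O3^2-) = 0.0226 × 0.169 = 3.82 × 10^-3 mol
n(I2) = n(S2O3^2-)/2 = 1.91 × 10^-3 mol
From the 1:3 ratio, n(Cr2O7^2-) in the aliquot = 1/3 × 1.91 × 10^-3 = 6.37 × 10^-4 mol
[Cr2O7^2-] = 6.37 × 10^-4 / 0.0254 = 0.0251 mol/L

0.0251 mol/L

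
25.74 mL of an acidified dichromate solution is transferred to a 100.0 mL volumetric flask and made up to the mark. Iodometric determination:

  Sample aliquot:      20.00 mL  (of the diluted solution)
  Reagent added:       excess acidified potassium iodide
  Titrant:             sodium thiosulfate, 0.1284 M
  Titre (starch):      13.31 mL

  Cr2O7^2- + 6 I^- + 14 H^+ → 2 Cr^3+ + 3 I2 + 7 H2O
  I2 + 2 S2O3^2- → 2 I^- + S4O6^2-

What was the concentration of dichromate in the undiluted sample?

n(S2O3^2-) = 0.01331 × 0.1284 = 1.709 × 10^-3 mol
n(I2) = n(S2O3^2-)/2 = 8.545 × 10^-4 mol
From the 1:3 ratio, n(Cr2O7^2-) in the aliquot = 1/3 × 8.545 × 10^-4 = 2.848 × 10^-4 mol
[Cr2O7^2-]_dilute = 2.848 × 10^-4 / 0.02000 = 0.01424 mol/L
[Cr2O7^2-]_original = 0.01424 × 100.0/25.74 = 0.05533 mol/L

0.05533 M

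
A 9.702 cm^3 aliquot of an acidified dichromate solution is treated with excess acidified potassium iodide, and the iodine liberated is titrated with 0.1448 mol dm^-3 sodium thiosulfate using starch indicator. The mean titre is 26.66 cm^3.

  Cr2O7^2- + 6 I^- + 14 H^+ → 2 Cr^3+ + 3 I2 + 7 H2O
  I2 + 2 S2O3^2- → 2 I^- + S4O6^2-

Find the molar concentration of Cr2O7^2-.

n(S2O3^2-) = 0.02666 × 0.1448 = 3.860 × 10^-3 mol
n(I2) = n(S2O3^2-)/2 = 1.930 × 10^-3 mol
From the 1:3 ratio, n(Cr2O7^2-) in the aliquot = 1/3 × 1.930 × 10^-3 = 6.434 × 10^-4 mol
[Cr2O7^2-] = 6.434 × 10^-4 / 0.009702 = 0.06632 mol/L

0.06632 mol/L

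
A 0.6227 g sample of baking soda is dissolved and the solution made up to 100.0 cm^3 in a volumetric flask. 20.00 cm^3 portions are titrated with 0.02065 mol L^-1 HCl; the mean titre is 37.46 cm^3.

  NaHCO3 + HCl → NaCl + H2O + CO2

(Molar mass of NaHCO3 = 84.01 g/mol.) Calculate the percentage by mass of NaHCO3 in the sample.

52.18 %

n(HCl) per titration = 0.03746 × 0.02065 = 7.735 × 10^-4 mol
n(NaHCO3) in each aliquot = 7.735 × 10^-4 mol (1:1 ratio)
n(NaHCO3) in the whole flask = 7.735 × 10^-4 × 100.0/20.00 = 3.868 × 10^-3 mol
mass of NaHCO3 = 3.868 × 10^-3 × 84.01 = 0.3249 g
% NaHCO3 = 0.3249 / 0.6227 × 100 = 52.18 %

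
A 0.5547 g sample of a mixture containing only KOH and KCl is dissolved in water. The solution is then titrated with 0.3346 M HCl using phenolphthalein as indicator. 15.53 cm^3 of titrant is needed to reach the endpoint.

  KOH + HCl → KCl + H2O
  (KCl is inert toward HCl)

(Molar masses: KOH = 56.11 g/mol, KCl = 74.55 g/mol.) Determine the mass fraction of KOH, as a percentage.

52.56 %

n(HCl) = 0.01553 × 0.3346 = 5.196 × 10^-3 mol
Let x = n(KOH), y = n(KCl).
Titrant: 1x = 5.196 × 10^-3;  mass: 56.11x + 74.55y = 0.5547
Solving, x = 5.196 × 10^-3 mol, y = 3.530 × 10^-3 mol
mass of KOH = 5.196 × 10^-3 × 56.11 = 0.2916 g
% KOH = 0.2916 / 0.5547 × 100 = 52.56 %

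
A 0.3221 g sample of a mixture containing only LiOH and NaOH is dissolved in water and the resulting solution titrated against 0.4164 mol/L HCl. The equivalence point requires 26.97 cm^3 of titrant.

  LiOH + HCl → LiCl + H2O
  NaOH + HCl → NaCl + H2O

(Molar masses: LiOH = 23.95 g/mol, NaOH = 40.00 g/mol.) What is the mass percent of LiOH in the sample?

n(HCl) = 0.02697 × 0.4164 = 0.01123 mol
Let x = n(LiOH), y = n(NaOH).
Titrant: 1x + 1y = 0.01123;  mass: 23.95x + 40.00y = 0.3221
Solving, x = 7.920 × 10^-3 mol, y = 3.311 × 10^-3 mol
mass of LiOH = 7.920 × 10^-3 × 23.95 = 0.1897 g
% LiOH = 0.1897 / 0.3221 × 100 = 58.89 %

58.89 %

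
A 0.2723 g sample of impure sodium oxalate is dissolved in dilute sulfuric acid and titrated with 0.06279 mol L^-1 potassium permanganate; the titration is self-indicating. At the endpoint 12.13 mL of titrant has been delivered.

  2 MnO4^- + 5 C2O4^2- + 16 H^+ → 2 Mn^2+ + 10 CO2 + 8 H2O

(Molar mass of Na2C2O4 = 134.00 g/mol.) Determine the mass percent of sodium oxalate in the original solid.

n(KMnO4) = 0.01213 L × 0.06279 mol/L = 7.616 × 10^-4 mol
From the 5:2 ratio, n(Na2C2O4) = 5/2 × 7.616 × 10^-4 = 1.904 × 10^-3 mol
mass of Na2C2O4 = 1.904 × 10^-3 × 134.00 g/mol = 0.2552 g
% Na2C2O4 = 0.2552 / 0.2723 × 100 = 93.70 %

93.70 %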